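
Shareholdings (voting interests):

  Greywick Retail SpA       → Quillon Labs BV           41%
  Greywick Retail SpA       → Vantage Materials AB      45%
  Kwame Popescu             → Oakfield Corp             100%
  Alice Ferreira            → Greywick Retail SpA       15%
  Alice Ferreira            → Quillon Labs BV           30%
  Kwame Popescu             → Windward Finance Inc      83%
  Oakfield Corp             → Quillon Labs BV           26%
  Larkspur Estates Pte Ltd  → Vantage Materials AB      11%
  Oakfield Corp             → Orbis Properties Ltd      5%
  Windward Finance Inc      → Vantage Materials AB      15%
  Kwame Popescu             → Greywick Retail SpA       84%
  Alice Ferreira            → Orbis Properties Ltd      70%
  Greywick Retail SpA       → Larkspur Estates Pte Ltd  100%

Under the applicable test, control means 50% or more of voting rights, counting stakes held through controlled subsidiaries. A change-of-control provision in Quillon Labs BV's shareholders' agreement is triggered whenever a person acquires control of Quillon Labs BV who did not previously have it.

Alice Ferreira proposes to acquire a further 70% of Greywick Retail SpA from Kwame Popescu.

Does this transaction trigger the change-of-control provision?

Yes

The purchase adds only to Alice's holdings (Kwame's stake shrinks), so Alice is the only person who could newly come to control Quillon.
Alice holds 70% of Orbis, so Alice controls Orbis.
In Quillon, Alice's side holds only 30%, not ≥ 50%.
So before the transaction, Alice does not control Quillon.
After the purchase, Alice's direct stake in Greywick rises to 15% + 70% = 85%, and Kwame's stake falls to 14%.
Alice holds 85% of Greywick, so Alice controls Greywick.
Alice and Greywick together hold 30% + 41% = 71% of Quillon, so Alice controls Quillon.
Alice did not control Quillon before and does after, so the clause is triggered.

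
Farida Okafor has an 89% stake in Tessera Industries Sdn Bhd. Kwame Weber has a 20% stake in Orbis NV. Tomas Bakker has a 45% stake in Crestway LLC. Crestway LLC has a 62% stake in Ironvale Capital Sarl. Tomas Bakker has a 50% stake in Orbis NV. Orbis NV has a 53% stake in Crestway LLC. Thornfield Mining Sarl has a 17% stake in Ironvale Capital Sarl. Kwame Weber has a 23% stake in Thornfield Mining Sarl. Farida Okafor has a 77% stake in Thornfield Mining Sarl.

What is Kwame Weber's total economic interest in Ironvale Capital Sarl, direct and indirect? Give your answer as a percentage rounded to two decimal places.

Kwame reaches Ironvale along 2 paths.
Via Thornfield: 23% × 17% = 3.91%.
Via Orbis → Crestway: 20% × 53% × 62% = 6.572%.
Total: 3.91% + 6.572% = 10.482%.
Rounded: 10.48%.

10.48%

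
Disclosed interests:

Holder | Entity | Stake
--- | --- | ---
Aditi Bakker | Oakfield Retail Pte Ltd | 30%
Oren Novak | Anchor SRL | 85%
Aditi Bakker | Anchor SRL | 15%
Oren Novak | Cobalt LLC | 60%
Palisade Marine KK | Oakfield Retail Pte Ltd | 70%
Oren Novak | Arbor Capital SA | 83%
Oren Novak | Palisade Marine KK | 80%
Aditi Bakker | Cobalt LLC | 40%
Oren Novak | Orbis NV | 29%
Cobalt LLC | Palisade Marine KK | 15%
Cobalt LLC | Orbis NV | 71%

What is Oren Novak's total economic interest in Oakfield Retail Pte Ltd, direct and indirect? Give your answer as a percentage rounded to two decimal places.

Oren reaches Oakfield along 2 paths.
Via Cobalt → Palisade: 60% × 15% × 70% = 6.3%.
Via Palisade: 80% × 70% = 56%.
Total: 6.3% + 56% = 62.3%.
Rounded: 62.30%.

62.30%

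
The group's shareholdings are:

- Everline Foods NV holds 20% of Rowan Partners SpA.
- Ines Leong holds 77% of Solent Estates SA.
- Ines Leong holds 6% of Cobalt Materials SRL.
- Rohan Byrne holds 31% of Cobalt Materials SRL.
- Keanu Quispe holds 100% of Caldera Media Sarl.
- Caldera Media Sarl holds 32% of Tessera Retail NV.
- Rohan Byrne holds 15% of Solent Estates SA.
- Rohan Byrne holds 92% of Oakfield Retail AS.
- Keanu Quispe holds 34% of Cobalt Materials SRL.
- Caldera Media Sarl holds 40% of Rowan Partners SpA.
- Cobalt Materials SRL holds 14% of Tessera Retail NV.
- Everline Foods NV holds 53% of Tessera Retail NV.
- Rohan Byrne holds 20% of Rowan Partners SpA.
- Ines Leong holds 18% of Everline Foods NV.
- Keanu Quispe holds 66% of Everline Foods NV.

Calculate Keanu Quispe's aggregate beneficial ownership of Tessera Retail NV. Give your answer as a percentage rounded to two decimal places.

71.74%

Keanu reaches Tessera along 3 paths.
Via Caldera: 100% × 32% = 32%.
Via Cobalt: 34% × 14% = 4.76%.
Via Everline: 66% × 53% = 34.98%.
Total: 32% + 4.76% + 34.98% = 71.74%.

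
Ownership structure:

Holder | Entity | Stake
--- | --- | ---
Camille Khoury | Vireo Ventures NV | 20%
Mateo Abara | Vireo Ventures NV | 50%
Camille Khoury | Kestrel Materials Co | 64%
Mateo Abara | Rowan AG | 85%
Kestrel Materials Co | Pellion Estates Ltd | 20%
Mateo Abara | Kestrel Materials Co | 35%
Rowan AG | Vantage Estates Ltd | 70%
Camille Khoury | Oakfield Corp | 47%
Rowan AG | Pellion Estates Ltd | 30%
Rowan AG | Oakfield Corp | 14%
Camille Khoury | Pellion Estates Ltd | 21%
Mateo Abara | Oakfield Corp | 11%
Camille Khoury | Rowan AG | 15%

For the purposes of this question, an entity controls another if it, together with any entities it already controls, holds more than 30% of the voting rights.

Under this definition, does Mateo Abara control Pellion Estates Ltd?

Mateo holds 85% of Rowan, so Mateo controls Rowan.
Mateo holds 35% of Kestrel, so Mateo controls Kestrel.
Kestrel and Rowan together hold 20% + 30% = 50% of Pellion, so Mateo controls Pellion.

Yes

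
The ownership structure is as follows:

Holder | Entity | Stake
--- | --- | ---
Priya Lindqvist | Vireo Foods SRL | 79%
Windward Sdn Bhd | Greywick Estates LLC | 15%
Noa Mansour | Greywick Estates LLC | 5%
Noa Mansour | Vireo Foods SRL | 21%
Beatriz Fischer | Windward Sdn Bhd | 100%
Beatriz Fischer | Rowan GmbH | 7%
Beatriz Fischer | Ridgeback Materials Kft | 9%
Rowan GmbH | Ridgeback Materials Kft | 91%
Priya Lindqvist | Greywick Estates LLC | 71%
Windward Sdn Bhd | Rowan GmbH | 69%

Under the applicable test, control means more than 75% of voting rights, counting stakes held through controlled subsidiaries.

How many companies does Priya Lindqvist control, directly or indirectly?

1

Priya holds 79% of Vireo, so Priya controls Vireo.
No other company's threshold is met.
Priya controls 1 company.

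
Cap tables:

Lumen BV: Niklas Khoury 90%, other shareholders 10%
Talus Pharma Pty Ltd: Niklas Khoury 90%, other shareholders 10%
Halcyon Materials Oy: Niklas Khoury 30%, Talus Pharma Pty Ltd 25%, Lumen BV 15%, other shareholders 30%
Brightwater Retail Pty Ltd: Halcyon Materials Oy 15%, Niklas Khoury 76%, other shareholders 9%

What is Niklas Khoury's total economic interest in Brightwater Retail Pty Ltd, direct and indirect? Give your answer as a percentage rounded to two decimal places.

Niklas reaches Brightwater along 4 paths.
Via Halcyon: 30% × 15% = 4.5%.
Via Talus → Halcyon: 90% × 25% × 15% = 3.375%.
Via Lumen → Halcyon: 90% × 15% × 15% = 2.025%.
Direct stake: 76% = 76%.
Total: 4.5% + 3.375% + 2.025% + 76% = 85.9%.
Rounded: 85.90%.

85.90%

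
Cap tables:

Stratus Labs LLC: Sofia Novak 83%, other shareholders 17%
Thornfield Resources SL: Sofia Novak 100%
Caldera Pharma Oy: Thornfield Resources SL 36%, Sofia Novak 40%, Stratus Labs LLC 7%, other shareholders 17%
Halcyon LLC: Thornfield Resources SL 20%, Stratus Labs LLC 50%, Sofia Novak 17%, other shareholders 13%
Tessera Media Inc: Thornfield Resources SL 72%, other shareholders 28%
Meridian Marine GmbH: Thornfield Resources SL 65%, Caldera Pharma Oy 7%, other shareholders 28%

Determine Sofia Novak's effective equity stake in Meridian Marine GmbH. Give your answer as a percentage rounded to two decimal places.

Sofia reaches Meridian along 4 paths.
Via Thornfield: 100% × 65% = 65%.
Via Thornfield → Caldera: 100% × 36% × 7% = 2.52%.
Via Caldera: 40% × 7% = 2.8%.
Via Stratus → Caldera: 83% × 7% × 7% = 0.4067%.
Total: 65% + 2.52% + 2.8% + 0.4067% = 70.7267%.
Rounded: 70.73%.

70.73%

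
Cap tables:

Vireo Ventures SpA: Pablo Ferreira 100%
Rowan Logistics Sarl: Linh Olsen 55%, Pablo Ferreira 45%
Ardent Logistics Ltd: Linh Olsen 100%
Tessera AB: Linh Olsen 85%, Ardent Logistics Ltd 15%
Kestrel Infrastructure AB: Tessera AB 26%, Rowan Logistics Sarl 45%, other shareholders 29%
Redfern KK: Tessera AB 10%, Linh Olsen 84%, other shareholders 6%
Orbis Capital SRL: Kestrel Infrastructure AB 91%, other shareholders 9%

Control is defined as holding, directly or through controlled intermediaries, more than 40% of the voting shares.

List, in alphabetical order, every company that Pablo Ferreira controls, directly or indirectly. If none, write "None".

Kestrel Infrastructure AB, Orbis Capital SRL, Rowan Logistics Sarl, Vireo Ventures SpA

Pablo holds 100% of Vireo, so Pablo controls Vireo.
Pablo holds 45% of Rowan, so Pablo controls Rowan.
Rowan holds 45% of Kestrel, so Pablo controls Kestrel.
Kestrel holds 91% of Orbis, so Pablo controls Orbis.
No other company's threshold is met.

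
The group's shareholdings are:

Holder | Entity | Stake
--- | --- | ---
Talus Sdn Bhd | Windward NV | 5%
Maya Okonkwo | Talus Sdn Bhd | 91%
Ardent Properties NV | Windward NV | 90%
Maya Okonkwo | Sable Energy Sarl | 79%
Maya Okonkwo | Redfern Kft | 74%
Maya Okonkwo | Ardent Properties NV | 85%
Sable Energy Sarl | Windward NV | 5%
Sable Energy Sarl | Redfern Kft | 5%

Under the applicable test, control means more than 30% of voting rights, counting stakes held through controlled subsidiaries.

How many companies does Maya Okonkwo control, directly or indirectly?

Maya holds 85% of Ardent, so Maya controls Ardent.
Maya holds 91% of Talus, so Maya controls Talus.
Maya holds 79% of Sable, so Maya controls Sable.
Sable and Talus and Ardent together hold 5% + 5% + 90% = 100% of Windward, so Maya controls Windward.
Maya and Sable together hold 74% + 5% = 79% of Redfern, so Maya controls Redfern.
Maya controls 5 companies.

5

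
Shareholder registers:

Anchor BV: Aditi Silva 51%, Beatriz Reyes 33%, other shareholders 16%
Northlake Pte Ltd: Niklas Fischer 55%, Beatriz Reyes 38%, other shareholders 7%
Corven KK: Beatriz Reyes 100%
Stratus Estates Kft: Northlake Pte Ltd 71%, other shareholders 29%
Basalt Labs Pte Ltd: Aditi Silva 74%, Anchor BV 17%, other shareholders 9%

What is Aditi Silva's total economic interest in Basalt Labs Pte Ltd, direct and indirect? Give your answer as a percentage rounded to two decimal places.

82.67%

Aditi reaches Basalt along 2 paths.
Direct stake: 74% = 74%.
Via Anchor: 51% × 17% = 8.67%.
Total: 74% + 8.67% = 82.67%.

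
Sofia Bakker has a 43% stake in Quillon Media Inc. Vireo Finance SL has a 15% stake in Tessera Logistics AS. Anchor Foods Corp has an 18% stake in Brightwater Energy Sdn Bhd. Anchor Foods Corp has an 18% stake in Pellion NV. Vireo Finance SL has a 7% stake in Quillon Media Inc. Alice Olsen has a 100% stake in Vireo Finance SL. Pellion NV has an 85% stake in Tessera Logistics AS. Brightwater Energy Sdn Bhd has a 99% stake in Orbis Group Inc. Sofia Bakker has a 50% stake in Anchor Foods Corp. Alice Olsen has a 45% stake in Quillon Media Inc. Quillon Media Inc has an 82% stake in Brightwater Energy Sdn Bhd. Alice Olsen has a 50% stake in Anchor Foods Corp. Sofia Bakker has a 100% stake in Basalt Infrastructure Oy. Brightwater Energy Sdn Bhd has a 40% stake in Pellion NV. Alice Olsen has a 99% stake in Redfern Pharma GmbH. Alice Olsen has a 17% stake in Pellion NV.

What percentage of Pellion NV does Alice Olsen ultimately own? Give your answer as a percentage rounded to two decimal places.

Alice reaches Pellion along 5 paths.
Via Anchor → Brightwater: 50% × 18% × 40% = 3.6%.
Via Quillon → Brightwater: 45% × 82% × 40% = 14.76%.
Via Vireo → Quillon → Brightwater: 100% × 7% × 82% × 40% = 2.296%.
Direct stake: 17% = 17%.
Via Anchor: 50% × 18% = 9%.
Total: 3.6% + 14.76% + 2.296% + 17% + 9% = 46.656%.
Rounded: 46.66%.

46.66%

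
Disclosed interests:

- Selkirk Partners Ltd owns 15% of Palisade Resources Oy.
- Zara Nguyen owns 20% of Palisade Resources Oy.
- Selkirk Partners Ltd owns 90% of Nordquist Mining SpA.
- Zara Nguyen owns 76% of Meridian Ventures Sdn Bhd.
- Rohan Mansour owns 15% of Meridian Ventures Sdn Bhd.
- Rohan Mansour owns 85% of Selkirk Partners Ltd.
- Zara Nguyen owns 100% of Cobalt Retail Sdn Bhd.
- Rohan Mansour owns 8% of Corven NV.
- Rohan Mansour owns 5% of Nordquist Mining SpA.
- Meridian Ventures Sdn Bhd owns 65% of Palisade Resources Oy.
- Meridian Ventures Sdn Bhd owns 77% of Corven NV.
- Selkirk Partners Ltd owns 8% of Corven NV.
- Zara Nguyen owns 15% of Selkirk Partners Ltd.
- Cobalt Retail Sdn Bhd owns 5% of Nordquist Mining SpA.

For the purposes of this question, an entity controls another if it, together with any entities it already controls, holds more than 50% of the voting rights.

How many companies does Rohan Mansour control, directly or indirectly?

Rohan holds 85% of Selkirk, so Rohan controls Selkirk.
Selkirk and Rohan together hold 90% + 5% = 95% of Nordquist, so Rohan controls Nordquist.
No other company's threshold is met.
Rohan controls 2 companies.

2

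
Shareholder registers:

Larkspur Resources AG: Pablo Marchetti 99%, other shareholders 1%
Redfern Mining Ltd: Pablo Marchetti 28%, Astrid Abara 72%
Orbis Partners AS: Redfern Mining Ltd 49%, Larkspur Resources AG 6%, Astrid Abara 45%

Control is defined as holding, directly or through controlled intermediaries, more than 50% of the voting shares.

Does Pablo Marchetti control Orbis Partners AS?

Pablo holds 99% of Larkspur, so Pablo controls Larkspur.
In Orbis, Pablo's side holds only 6%, not > 50%.
So Pablo does not control Orbis.

No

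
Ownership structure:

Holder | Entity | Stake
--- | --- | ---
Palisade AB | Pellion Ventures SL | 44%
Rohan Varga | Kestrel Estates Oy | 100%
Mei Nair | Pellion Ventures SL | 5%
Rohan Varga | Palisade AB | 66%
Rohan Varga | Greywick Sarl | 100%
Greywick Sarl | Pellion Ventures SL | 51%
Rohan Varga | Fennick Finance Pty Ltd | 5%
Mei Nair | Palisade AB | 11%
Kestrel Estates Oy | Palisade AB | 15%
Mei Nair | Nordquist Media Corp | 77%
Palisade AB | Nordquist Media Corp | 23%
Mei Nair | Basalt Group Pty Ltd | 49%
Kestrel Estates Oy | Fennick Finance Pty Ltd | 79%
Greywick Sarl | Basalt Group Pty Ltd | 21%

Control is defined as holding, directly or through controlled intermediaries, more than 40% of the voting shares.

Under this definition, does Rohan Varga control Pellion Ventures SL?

Rohan holds 100% of Kestrel, so Rohan controls Kestrel.
Kestrel and Rohan together hold 15% + 66% = 81% of Palisade, so Rohan controls Palisade.
Rohan holds 100% of Greywick, so Rohan controls Greywick.
Greywick and Palisade together hold 51% + 44% = 95% of Pellion, so Rohan controls Pellion.

Yes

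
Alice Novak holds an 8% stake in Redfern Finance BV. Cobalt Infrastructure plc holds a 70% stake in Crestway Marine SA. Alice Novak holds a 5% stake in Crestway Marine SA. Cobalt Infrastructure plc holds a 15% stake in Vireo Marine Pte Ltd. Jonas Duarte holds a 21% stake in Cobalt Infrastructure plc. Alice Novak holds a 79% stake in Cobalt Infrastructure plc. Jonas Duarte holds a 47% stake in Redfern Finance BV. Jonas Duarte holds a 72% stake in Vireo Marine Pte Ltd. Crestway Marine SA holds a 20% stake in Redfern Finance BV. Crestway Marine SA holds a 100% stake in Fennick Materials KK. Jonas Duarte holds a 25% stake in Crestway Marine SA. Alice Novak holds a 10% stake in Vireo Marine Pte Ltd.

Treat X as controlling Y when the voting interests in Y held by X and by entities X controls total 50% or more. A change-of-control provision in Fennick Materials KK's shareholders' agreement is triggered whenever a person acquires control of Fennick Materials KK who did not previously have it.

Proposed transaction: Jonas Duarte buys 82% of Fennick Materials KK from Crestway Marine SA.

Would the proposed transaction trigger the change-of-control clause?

The purchase adds only to Jonas's holdings (Crestway's stake shrinks), so Jonas is the only person who could newly come to control Fennick.
Jonas holds 72% of Vireo, so Jonas controls Vireo.
Neither Jonas nor any entity Jonas controls holds any voting interest in Fennick.
So before the transaction, Jonas does not control Fennick.
After the purchase, Jonas holds 82% of Fennick directly, and Crestway's stake falls to 18%.
Jonas holds 82% of Fennick, so Jonas controls Fennick.
Jonas did not control Fennick before and does after, so the clause is triggered.

Yes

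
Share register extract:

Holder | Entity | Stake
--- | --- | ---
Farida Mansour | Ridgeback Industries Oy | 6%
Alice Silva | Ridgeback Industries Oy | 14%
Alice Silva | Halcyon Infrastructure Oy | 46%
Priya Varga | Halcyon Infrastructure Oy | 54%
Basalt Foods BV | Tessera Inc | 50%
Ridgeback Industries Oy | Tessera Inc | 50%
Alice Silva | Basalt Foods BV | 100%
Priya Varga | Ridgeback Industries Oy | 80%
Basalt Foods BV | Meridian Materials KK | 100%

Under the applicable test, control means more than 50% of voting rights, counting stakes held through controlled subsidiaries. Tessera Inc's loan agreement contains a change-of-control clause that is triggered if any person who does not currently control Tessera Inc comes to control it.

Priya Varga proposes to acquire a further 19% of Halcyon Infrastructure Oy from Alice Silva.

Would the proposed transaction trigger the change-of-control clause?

The purchase adds only to Priya's holdings (Alice's stake shrinks), so Priya is the only person who could newly come to control Tessera.
Priya holds 80% of Ridgeback, so Priya controls Ridgeback.
Priya holds 54% of Halcyon, so Priya controls Halcyon.
In Tessera, Priya's side holds only 50%, not > 50%.
So before the transaction, Priya does not control Tessera.
After the purchase, Priya's direct stake in Halcyon rises to 54% + 19% = 73%, and Alice's stake falls to 27%.
Priya holds 73% of Halcyon, so Priya controls Halcyon.
After the transaction, Priya's side holds 50% of Tessera, not > 50%, so Priya still does not control Tessera.
No new person acquires control, so the clause is not triggered.

No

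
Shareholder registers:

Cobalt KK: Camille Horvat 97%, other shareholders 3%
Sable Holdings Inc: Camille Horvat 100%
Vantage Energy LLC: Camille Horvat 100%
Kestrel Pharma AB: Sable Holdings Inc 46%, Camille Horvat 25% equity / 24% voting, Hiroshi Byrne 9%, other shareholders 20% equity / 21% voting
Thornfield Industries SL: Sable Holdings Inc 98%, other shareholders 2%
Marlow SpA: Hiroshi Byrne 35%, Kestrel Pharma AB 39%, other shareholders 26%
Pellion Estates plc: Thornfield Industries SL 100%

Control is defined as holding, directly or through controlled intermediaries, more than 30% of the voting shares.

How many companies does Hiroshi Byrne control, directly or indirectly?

Hiroshi holds 35% of Marlow, so Hiroshi controls Marlow.
No other company's threshold is met.
Hiroshi controls 1 company.

1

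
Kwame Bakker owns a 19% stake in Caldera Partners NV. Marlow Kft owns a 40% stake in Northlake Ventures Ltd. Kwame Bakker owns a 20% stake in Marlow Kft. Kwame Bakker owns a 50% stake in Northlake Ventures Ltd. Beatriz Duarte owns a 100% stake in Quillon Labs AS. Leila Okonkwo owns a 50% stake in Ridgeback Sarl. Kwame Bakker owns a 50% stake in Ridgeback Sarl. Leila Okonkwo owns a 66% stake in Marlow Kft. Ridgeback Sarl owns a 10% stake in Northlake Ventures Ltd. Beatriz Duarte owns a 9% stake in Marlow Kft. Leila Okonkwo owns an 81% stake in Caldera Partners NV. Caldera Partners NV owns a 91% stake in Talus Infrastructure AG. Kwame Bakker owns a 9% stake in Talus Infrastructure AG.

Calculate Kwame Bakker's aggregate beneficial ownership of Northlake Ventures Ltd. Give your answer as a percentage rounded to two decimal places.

63.00%

Kwame reaches Northlake along 3 paths.
Direct stake: 50% = 50%.
Via Ridgeback: 50% × 10% = 5%.
Via Marlow: 20% × 40% = 8%.
Total: 50% + 5% + 8% = 63%.
Rounded: 63.00%.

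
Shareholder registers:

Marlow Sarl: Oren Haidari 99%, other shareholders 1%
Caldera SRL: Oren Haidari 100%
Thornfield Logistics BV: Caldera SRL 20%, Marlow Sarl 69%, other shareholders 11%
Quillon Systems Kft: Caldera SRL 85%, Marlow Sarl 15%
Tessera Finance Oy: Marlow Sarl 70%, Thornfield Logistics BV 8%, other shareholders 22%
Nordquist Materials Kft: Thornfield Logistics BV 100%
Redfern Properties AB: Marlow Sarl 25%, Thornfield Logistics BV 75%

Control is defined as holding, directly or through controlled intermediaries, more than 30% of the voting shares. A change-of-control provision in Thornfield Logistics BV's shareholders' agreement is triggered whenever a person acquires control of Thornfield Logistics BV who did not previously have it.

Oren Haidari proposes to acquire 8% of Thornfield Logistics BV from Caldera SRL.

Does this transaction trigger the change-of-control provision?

No

The purchase adds only to Oren's holdings (Caldera's stake shrinks), so Oren is the only person who could newly come to control Thornfield.
Oren holds 100% of Caldera, so Oren controls Caldera.
Oren holds 99% of Marlow, so Oren controls Marlow.
Caldera and Marlow together hold 20% + 69% = 89% of Thornfield, so Oren controls Thornfield.
So Oren already controls Thornfield before the transaction.
After the purchase, Oren holds 8% of Thornfield directly, and Caldera's stake falls to 12%.
Oren controlled Thornfield already, so this is not a new person acquiring control; every other person's position is unchanged or reduced.
No new person acquires control, so the clause is not triggered.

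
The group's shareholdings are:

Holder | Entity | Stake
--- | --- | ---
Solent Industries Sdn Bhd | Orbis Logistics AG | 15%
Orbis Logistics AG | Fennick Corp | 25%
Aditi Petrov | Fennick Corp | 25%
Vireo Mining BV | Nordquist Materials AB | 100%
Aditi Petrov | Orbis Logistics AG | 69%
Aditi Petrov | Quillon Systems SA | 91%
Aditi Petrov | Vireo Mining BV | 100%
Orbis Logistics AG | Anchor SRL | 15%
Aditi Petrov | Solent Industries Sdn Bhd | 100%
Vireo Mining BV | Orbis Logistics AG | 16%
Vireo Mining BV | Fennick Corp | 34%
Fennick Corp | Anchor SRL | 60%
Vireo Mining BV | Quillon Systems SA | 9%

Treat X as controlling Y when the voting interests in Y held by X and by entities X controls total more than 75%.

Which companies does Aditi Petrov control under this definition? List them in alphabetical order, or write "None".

Aditi holds 100% of Vireo, so Aditi controls Vireo.
Aditi holds 100% of Solent, so Aditi controls Solent.
Vireo holds 100% of Nordquist, so Aditi controls Nordquist.
Aditi and Vireo and Solent together hold 69% + 16% + 15% = 100% of Orbis, so Aditi controls Orbis.
Aditi and Orbis and Vireo together hold 25% + 25% + 34% = 84% of Fennick, so Aditi controls Fennick.
Vireo and Aditi together hold 9% + 91% = 100% of Quillon, so Aditi controls Quillon.
No other company's threshold is met.

Fennick Corp, Nordquist Materials AB, Orbis Logistics AG, Quillon Systems SA, Solent Industries Sdn Bhd, Vireo Mining BV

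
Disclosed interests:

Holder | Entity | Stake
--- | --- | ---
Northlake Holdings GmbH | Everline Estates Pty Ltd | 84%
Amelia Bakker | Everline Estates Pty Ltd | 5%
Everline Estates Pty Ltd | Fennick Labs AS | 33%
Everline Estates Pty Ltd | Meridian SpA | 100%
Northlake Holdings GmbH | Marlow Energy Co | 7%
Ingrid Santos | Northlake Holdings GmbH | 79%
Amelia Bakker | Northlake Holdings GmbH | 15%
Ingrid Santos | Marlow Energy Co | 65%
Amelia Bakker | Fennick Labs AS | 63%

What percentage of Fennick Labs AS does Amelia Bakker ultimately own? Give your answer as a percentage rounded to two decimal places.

68.81%

Amelia reaches Fennick along 3 paths.
Via Northlake → Everline: 15% × 84% × 33% = 4.158%.
Via Everline: 5% × 33% = 1.65%.
Direct stake: 63% = 63%.
Total: 4.158% + 1.65% + 63% = 68.808%.
Rounded: 68.81%.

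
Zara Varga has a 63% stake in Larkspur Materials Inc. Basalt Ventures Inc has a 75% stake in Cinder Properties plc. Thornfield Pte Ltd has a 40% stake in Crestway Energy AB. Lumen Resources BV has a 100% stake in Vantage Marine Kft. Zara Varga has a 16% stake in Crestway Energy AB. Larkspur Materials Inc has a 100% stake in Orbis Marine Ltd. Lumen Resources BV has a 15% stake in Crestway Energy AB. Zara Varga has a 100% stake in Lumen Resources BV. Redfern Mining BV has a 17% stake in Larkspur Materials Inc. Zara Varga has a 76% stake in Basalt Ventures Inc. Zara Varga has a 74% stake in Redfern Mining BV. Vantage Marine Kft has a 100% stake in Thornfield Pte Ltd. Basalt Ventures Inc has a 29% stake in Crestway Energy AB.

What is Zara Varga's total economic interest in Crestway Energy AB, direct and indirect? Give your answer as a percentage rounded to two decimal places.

93.04%

Zara reaches Crestway along 4 paths.
Via Basalt: 76% × 29% = 22.04%.
Via Lumen → Vantage → Thornfield: 100% × 100% × 100% × 40% = 40%.
Via Lumen: 100% × 15% = 15%.
Direct stake: 16% = 16%.
Total: 22.04% + 40% + 15% + 16% = 93.04%.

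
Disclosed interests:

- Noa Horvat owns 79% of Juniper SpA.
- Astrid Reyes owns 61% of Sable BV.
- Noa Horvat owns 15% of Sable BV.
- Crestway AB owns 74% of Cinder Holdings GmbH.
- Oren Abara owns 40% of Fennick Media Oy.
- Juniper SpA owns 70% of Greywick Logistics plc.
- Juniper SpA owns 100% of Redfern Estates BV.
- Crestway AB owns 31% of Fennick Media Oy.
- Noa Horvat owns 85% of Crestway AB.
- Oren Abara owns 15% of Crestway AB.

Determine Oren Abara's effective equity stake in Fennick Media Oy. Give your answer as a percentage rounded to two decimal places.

44.65%

Oren reaches Fennick along 2 paths.
Via Crestway: 15% × 31% = 4.65%.
Direct stake: 40% = 40%.
Total: 4.65% + 40% = 44.65%.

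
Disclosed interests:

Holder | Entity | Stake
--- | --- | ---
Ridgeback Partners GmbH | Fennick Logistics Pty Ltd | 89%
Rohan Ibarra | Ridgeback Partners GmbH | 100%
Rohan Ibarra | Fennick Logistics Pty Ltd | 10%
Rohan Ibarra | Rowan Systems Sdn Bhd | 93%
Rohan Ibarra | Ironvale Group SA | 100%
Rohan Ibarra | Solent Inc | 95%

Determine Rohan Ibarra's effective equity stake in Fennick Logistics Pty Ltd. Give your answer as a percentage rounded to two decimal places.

Rohan reaches Fennick along 2 paths.
Via Ridgeback: 100% × 89% = 89%.
Direct stake: 10% = 10%.
Total: 89% + 10% = 99%.
Rounded: 99.00%.

99.00%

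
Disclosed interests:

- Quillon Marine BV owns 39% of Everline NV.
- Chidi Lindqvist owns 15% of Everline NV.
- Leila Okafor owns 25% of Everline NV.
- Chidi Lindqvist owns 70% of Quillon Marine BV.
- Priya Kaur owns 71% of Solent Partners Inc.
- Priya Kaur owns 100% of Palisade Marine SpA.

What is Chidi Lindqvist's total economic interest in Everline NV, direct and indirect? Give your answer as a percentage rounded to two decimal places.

42.30%

Chidi reaches Everline along 2 paths.
Via Quillon: 70% × 39% = 27.3%.
Direct stake: 15% = 15%.
Total: 27.3% + 15% = 42.3%.
Rounded: 42.30%.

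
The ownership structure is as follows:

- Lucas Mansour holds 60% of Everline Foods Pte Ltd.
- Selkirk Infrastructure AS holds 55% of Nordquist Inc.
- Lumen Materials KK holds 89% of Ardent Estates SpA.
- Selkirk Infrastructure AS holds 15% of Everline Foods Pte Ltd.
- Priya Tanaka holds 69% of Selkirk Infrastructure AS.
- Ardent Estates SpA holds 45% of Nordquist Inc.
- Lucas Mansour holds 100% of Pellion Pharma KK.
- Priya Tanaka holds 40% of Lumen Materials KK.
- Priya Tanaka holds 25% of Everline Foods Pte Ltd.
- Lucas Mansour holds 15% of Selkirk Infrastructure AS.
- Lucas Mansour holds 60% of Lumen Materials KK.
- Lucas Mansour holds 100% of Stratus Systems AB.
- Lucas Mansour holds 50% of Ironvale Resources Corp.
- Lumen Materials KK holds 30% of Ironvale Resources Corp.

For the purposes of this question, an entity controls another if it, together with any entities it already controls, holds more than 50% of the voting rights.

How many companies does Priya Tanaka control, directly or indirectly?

Priya holds 69% of Selkirk, so Priya controls Selkirk.
Selkirk holds 55% of Nordquist, so Priya controls Nordquist.
No other company's threshold is met.
Priya controls 2 companies.

2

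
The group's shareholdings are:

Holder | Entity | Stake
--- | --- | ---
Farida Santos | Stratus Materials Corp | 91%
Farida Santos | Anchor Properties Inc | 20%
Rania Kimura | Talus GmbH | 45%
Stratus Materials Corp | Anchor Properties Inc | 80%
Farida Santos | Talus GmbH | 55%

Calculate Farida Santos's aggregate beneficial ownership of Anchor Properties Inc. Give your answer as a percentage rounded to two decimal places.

Farida reaches Anchor along 2 paths.
Via Stratus: 91% × 80% = 72.8%.
Direct stake: 20% = 20%.
Total: 72.8% + 20% = 92.8%.
Rounded: 92.80%.

92.80%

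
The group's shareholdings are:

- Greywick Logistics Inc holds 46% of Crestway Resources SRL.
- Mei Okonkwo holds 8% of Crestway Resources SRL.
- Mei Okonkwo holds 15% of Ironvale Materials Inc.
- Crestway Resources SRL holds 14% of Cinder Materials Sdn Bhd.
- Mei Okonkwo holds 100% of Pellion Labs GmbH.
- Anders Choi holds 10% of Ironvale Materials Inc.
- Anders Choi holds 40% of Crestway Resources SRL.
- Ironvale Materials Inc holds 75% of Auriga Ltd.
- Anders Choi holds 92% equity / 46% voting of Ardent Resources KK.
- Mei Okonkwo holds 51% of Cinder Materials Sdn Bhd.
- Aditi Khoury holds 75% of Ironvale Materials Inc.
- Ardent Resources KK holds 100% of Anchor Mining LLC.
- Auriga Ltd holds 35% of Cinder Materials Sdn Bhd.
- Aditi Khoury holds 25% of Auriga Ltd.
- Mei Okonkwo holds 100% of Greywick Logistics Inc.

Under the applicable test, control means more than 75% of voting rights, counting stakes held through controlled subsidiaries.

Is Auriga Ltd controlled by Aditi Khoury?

No

Aditi's largest direct stake is 75% in Ironvale, which does not meet the threshold, so Aditi controls no company.
In Auriga, Aditi's side holds only 25%, not > 75%.
So Aditi does not control Auriga.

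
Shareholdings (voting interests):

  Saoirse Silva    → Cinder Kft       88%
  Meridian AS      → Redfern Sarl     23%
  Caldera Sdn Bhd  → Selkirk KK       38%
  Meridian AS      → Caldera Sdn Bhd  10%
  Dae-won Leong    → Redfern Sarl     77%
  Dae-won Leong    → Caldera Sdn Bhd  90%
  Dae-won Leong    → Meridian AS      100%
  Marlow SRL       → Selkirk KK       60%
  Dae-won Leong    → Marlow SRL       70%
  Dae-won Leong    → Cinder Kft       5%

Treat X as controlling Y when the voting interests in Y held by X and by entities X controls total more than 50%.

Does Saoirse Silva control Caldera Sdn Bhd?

Saoirse holds 88% of Cinder, so Saoirse controls Cinder.
Neither Saoirse nor any entity Saoirse controls holds any voting interest in Caldera.
So Saoirse does not control Caldera.

No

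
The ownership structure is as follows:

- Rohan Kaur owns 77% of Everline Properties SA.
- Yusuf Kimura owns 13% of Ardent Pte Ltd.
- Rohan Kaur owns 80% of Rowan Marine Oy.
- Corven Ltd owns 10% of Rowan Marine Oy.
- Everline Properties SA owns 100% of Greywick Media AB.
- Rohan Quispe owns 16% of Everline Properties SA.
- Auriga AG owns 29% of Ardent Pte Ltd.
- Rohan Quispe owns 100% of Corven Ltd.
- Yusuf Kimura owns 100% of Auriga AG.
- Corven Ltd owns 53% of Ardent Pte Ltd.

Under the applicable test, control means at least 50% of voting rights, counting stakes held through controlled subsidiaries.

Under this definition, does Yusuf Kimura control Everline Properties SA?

No

Yusuf holds 100% of Auriga, so Yusuf controls Auriga.
Neither Yusuf nor any entity Yusuf controls holds any voting interest in Everline.
So Yusuf does not control Everline.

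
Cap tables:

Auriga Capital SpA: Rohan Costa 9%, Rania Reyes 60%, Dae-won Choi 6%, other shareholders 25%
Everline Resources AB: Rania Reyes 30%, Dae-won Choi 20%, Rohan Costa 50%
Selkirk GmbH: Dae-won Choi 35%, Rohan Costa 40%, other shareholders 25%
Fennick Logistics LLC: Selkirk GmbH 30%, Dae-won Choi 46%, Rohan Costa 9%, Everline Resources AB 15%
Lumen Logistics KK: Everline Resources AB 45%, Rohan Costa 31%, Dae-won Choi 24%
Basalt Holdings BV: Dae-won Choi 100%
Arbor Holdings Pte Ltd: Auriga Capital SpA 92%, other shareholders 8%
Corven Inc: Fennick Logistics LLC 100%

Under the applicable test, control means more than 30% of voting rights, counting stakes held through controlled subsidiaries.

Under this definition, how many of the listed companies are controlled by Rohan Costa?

5

Rohan holds 50% of Everline, so Rohan controls Everline.
Rohan holds 40% of Selkirk, so Rohan controls Selkirk.
Selkirk and Rohan and Everline together hold 30% + 9% + 15% = 54% of Fennick, so Rohan controls Fennick.
Everline and Rohan together hold 45% + 31% = 76% of Lumen, so Rohan controls Lumen.
Fennick holds 100% of Corven, so Rohan controls Corven.
No other company's threshold is met.
Rohan controls 5 companies.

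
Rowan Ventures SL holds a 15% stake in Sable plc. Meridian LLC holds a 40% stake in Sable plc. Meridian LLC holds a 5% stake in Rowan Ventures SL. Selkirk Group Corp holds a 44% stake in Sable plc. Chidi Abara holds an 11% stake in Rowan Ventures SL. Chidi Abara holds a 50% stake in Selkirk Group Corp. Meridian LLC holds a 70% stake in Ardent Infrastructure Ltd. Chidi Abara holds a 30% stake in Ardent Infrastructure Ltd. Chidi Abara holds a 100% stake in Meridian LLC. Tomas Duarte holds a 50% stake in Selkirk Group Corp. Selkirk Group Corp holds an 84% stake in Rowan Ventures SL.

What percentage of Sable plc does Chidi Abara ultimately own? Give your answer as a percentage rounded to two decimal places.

Chidi reaches Sable along 5 paths.
Via Meridian → Rowan: 100% × 5% × 15% = 0.75%.
Via Rowan: 11% × 15% = 1.65%.
Via Selkirk → Rowan: 50% × 84% × 15% = 6.3%.
Via Selkirk: 50% × 44% = 22%.
Via Meridian: 100% × 40% = 40%.
Total: 0.75% + 1.65% + 6.3% + 22% + 40% = 70.7%.
Rounded: 70.70%.

70.70%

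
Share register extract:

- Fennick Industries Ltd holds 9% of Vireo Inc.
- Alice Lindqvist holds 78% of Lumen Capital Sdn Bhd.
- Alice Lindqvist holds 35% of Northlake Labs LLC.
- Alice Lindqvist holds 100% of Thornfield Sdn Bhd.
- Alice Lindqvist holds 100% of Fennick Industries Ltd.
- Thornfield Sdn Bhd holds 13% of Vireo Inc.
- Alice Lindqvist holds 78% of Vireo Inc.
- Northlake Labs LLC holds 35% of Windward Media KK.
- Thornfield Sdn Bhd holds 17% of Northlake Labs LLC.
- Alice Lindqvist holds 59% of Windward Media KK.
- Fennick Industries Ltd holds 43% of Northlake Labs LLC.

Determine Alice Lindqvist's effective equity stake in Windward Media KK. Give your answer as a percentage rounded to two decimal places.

Alice reaches Windward along 4 paths.
Direct stake: 59% = 59%.
Via Thornfield → Northlake: 100% × 17% × 35% = 5.95%.
Via Fennick → Northlake: 100% × 43% × 35% = 15.05%.
Via Northlake: 35% × 35% = 12.25%.
Total: 59% + 5.95% + 15.05% + 12.25% = 92.25%.

92.25%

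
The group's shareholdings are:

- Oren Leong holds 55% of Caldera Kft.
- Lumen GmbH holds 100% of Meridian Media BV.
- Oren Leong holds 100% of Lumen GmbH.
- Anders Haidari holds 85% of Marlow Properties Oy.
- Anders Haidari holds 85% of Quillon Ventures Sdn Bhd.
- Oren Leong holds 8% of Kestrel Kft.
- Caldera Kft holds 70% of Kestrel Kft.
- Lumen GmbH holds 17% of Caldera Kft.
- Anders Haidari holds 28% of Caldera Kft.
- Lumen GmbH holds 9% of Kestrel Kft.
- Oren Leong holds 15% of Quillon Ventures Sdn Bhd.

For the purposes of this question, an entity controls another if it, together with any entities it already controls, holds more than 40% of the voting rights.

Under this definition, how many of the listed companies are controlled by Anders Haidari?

Anders holds 85% of Quillon, so Anders controls Quillon.
Anders holds 85% of Marlow, so Anders controls Marlow.
No other company's threshold is met.
Anders controls 2 companies.

2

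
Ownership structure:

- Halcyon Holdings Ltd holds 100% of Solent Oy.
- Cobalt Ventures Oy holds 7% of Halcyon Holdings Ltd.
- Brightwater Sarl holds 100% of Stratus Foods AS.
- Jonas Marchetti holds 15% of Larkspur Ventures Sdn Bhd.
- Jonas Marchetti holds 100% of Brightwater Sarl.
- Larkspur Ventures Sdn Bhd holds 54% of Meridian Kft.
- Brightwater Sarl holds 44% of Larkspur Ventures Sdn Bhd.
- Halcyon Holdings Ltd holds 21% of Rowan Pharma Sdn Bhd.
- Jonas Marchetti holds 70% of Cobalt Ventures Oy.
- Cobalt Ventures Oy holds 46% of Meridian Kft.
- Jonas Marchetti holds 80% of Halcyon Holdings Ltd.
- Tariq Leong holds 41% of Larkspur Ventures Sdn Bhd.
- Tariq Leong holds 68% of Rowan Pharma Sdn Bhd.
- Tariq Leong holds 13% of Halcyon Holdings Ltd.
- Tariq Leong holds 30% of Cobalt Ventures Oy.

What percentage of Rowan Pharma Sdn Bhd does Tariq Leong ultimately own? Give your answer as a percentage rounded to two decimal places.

Tariq reaches Rowan along 3 paths.
Direct stake: 68% = 68%.
Via Cobalt → Halcyon: 30% × 7% × 21% = 0.441%.
Via Halcyon: 13% × 21% = 2.73%.
Total: 68% + 0.441% + 2.73% = 71.171%.
Rounded: 71.17%.

71.17%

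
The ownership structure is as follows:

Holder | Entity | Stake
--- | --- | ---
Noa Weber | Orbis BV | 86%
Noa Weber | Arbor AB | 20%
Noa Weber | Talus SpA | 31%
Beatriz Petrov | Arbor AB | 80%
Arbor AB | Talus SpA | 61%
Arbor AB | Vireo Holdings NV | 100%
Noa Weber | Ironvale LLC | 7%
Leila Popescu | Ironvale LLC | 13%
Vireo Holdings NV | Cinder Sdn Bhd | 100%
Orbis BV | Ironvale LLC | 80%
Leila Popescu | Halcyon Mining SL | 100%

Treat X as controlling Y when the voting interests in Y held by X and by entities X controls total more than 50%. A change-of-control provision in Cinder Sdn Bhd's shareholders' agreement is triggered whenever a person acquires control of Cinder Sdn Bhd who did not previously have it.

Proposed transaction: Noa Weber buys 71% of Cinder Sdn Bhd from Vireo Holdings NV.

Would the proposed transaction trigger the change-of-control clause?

The purchase adds only to Noa's holdings (Vireo's stake shrinks), so Noa is the only person who could newly come to control Cinder.
Noa holds 86% of Orbis, so Noa controls Orbis.
Orbis and Noa together hold 80% + 7% = 87% of Ironvale, so Noa controls Ironvale.
Neither Noa nor any entity Noa controls holds any voting interest in Cinder.
So before the transaction, Noa does not control Cinder.
After the purchase, Noa holds 71% of Cinder directly, and Vireo's stake falls to 29%.
Noa holds 71% of Cinder, so Noa controls Cinder.
Noa did not control Cinder before and does after, so the clause is triggered.

Yes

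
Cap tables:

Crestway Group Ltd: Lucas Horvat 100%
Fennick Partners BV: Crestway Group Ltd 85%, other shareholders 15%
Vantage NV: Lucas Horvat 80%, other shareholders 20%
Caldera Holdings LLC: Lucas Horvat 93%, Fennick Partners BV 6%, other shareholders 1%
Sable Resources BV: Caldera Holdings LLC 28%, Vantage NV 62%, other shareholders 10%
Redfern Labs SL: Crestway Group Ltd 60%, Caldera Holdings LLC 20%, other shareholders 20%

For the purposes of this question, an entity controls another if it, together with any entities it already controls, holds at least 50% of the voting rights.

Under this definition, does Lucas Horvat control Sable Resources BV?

Lucas holds 80% of Vantage, so Lucas controls Vantage.
Lucas holds 100% of Crestway, so Lucas controls Crestway.
Crestway holds 85% of Fennick, so Lucas controls Fennick.
Lucas and Fennick together hold 93% + 6% = 99% of Caldera, so Lucas controls Caldera.
Caldera and Vantage together hold 28% + 62% = 90% of Sable, so Lucas controls Sable.

Yes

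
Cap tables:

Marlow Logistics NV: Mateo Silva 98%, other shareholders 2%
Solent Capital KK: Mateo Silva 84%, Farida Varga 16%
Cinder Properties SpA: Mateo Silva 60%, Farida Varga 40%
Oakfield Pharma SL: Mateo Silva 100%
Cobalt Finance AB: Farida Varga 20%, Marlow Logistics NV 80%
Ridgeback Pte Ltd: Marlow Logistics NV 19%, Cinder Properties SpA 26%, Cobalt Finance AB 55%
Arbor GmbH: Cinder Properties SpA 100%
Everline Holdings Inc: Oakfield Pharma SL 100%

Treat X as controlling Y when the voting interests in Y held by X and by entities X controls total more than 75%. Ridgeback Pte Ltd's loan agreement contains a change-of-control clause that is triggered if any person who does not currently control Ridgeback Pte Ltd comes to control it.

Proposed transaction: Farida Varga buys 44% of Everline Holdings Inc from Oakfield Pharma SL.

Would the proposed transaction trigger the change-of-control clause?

The purchase adds only to Farida's holdings (Oakfield's stake shrinks), so Farida is the only person who could newly come to control Ridgeback.
Farida's largest direct stake is 40% in Cinder, which does not meet the threshold, so Farida controls no company.
Neither Farida nor any entity Farida controls holds any voting interest in Ridgeback.
So before the transaction, Farida does not control Ridgeback.
After the purchase, Farida holds 44% of Everline directly, and Oakfield's stake falls to 56%.
Farida's side now holds 44% of Everline, not > 75%, so Farida still does not control Everline.
After the transaction, neither Farida nor any entity Farida controls holds a voting interest in Ridgeback, so Farida still does not control it.
No new person acquires control, so the clause is not triggered.

No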